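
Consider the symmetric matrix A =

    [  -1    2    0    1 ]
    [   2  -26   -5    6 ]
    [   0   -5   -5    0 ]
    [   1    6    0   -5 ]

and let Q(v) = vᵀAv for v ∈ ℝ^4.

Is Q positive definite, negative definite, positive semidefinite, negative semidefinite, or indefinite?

negative definite

Leading principal minors: Δ_1 = -1, Δ_2 = 22, Δ_3 = -85, Δ_4 = 20.
The signs alternate starting with Δ_1 < 0, so by Sylvester's criterion Q is negative definite.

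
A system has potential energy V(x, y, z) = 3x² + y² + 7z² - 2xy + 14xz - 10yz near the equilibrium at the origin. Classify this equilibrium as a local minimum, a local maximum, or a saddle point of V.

The Hessian at the origin is H = [[6, -2, 14], [-2, 2, -10], [14, -10, 14]].
Congruent diagonalization of H (simultaneous row and column reduction) yields pivots 6, 4/3, -40.
Counting signs: 2 positive, 1 negative.
H is indefinite, so the origin is a saddle point.

saddle point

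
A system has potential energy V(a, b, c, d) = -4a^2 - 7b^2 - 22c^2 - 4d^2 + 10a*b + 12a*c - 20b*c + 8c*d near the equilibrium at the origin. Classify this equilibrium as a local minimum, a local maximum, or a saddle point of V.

The Hessian at the origin is H = [[-8, 10, 12, 0], [10, -14, -20, 0], [12, -20, -44, 8], [0, 0, 8, -8]].
Row-reducing H symmetrically gives the diagonal entries -8, -3/2, -28/3, -8/7.
That gives 4 negative pivots.
H is negative definite, so the origin is a strict local maximum.

local maximum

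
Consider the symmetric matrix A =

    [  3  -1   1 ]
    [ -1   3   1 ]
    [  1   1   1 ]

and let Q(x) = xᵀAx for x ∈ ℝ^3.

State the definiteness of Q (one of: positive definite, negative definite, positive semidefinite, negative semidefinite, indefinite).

Row-reducing A symmetrically gives the diagonal entries 3, 8/3, 0.
That gives 2 positive, 1 zero pivots.
Hence Q is positive semidefinite.

positive semidefinite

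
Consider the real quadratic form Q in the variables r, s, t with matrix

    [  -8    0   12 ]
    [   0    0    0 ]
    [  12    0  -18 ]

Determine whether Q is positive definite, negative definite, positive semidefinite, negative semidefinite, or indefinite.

negative semidefinite

Symmetric row and column elimination reduces A to a congruent diagonal form with pivots -8, 0, 0.
So there are 1 negative, 2 zero pivots.
Hence Q is negative semidefinite.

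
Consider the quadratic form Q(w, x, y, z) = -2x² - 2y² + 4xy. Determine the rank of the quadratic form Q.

The associated matrix is A = [[0, 0, 0, 0], [0, -2, 2, 0], [0, 2, -2, 0], [0, 0, 0, 0]].
Congruent diagonalization of A (simultaneous row and column reduction) yields pivots 0, -2, 0, 0.
So there are 1 negative, 3 zero pivots.
The rank is the number of nonzero pivots: 1.

1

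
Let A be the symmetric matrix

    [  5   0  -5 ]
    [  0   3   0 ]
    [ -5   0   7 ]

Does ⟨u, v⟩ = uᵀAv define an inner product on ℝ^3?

Leading principal minors: Δ_1 = 5, Δ_2 = 15, Δ_3 = 30.
All leading principal minors are positive, so by Sylvester's criterion Q is positive definite.
⟨·,·⟩ is an inner product exactly when A is positive definite.

yes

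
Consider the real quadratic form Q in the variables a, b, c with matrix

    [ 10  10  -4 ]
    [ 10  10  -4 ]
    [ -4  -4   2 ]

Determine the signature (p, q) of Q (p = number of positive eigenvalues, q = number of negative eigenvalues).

(2, 0)

Symmetric row and column elimination reduces A to a congruent diagonal form with pivots 10, 0, 2/5.
So there are 2 positive, 1 zero pivots.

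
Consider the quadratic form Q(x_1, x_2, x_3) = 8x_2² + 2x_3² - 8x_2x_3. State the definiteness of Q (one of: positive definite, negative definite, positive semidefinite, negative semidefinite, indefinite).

Write A = [[0, 0, 0], [0, 8, -4], [0, -4, 2]].
Congruent diagonalization of A (simultaneous row and column reduction) yields pivots 0, 8, 0.
That gives 1 positive, 2 zero pivots.
Hence Q is positive semidefinite.

positive semidefinite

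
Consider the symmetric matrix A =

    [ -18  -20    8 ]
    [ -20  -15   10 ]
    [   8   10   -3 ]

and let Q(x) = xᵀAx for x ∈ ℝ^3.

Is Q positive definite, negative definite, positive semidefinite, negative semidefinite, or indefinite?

Applying the same elementary operations to the rows and columns of A produces a congruent diagonal matrix with entries -18, 65/9, 5/13.
Counting signs: 2 positive, 1 negative.
Hence Q is indefinite.

indefinite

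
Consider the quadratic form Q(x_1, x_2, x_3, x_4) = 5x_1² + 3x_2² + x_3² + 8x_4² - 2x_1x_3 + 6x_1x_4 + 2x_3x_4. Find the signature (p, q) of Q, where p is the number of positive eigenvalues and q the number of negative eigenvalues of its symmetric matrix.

(4, 0)

The associated matrix is A = [[5, 0, -1, 3], [0, 3, 0, 0], [-1, 0, 1, 1], [3, 0, 1, 8]].
Congruent diagonalization of A (simultaneous row and column reduction) yields pivots 5, 3, 4/5, 3.
That gives 4 positive pivots.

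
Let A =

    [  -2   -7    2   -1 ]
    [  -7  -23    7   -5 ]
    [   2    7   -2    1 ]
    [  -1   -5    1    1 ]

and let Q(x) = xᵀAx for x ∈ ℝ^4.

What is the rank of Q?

Applying the same elementary operations to the rows and columns of A produces a congruent diagonal matrix with entries -2, 3/2, 0, 0.
That gives 1 positive, 1 negative, 2 zero pivots.
The rank is the number of nonzero pivots: 2.

2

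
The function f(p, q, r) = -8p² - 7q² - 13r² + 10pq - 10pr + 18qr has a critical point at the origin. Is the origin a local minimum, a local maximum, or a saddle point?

The Hessian at the origin is H = [[-16, 10, -10], [10, -14, 18], [-10, 18, -26]].
An LDLᵀ factorisation of H has diagonal entries -16, -31/4, -60/31.
Counting signs: 3 negative.
H is negative definite, so the origin is a strict local maximum.

local maximum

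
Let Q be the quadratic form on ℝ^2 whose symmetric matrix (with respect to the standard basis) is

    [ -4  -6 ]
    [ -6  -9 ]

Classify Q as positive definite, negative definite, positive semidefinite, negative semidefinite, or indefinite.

negative semidefinite

For the 2×2 matrix [[-4, -6], [-6, -9]]: det = -4·-9 − (-6)² = 0, trace = -13.
det = 0 so one eigenvalue is zero; the form is semidefinite with the sign of the trace.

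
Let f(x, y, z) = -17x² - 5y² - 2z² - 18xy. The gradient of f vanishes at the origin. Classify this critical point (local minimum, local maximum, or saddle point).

The Hessian at the origin is H = [[-34, -18, 0], [-18, -10, 0], [0, 0, -4]].
Applying the same elementary operations to the rows and columns of H produces a congruent diagonal matrix with entries -34, -8/17, -4.
Counting signs: 3 negative.
H is negative definite, so the origin is a strict local maximum.

local maximum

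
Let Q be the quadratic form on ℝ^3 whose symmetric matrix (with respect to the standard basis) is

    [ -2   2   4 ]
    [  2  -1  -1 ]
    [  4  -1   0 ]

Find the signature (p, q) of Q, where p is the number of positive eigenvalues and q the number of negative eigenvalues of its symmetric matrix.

(1, 2)

Symmetric row and column elimination reduces A to a congruent diagonal form with pivots -2, 1, -1.
So there are 1 positive, 2 negative pivots.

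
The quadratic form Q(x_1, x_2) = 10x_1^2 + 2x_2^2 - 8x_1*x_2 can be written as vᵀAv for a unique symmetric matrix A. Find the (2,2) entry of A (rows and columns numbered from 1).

The coefficient of x_2^2 in Q is 2, and that is exactly A[2,2].

2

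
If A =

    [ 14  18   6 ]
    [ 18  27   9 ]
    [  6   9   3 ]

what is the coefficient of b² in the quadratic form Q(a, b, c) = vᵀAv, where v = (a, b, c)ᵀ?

The coefficient of b² is the diagonal entry A[2,2] = 27.

27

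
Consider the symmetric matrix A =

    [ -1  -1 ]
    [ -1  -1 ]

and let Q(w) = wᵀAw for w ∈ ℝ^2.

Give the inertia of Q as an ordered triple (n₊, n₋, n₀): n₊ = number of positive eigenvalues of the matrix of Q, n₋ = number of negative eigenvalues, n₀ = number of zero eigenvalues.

Congruent diagonalization of A (simultaneous row and column reduction) yields pivots -1, 0.
Counting signs: 1 negative, 1 zero.

(0, 1, 1)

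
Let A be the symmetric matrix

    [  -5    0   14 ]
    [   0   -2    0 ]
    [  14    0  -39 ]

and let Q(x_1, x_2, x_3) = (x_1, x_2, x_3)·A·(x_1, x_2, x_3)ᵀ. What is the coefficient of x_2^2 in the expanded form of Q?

-2

The coefficient of x_2^2 is the diagonal entry A[2,2] = -2.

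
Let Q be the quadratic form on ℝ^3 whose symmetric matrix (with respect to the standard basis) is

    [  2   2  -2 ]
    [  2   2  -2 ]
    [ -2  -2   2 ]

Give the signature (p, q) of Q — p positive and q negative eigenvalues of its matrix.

Applying the same elementary operations to the rows and columns of A produces a congruent diagonal matrix with entries 2, 0, 0.
So there are 1 positive, 2 zero pivots.

(1, 0)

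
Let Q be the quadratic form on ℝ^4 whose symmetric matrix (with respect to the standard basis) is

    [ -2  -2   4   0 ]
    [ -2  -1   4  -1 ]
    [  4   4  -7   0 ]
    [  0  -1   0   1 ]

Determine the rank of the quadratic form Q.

Row-reducing A symmetrically gives the diagonal entries -2, 1, 1, 0.
Counting signs: 2 positive, 1 negative, 1 zero.
The rank is the number of nonzero pivots: 3.

3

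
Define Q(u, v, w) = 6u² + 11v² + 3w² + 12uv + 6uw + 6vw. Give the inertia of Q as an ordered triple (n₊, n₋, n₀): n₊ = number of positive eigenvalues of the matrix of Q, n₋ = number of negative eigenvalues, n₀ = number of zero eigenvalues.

(3, 0, 0)

Write A = [[6, 6, 3], [6, 11, 3], [3, 3, 3]].
Applying the same elementary operations to the rows and columns of A produces a congruent diagonal matrix with entries 6, 5, 3/2.
Counting signs: 3 positive.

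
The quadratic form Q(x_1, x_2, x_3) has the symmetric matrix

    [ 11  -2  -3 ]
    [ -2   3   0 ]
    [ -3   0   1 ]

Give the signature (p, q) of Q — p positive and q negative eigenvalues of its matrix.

Congruent diagonalization of A (simultaneous row and column reduction) yields pivots 11, 29/11, 2/29.
Counting signs: 3 positive.

(3, 0)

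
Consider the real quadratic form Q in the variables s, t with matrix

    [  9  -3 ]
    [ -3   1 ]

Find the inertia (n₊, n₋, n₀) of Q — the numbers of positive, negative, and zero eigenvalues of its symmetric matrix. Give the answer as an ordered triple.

(1, 0, 1)

Congruent diagonalization of A (simultaneous row and column reduction) yields pivots 9, 0.
Counting signs: 1 positive, 1 zero.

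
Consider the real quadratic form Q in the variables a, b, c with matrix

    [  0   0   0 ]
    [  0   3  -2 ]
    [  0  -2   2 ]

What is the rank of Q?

Row-reducing A symmetrically gives the diagonal entries 0, 3, 2/3.
Counting signs: 2 positive, 1 zero.
The rank is the number of nonzero pivots: 2.

2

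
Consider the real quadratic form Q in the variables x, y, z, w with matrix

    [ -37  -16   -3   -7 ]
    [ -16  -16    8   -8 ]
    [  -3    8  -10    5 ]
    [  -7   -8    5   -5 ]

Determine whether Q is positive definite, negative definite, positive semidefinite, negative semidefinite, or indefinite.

negative semidefinite

Applying the same elementary operations to the rows and columns of A produces a congruent diagonal matrix with entries -37, -336/37, -5/21, 0.
That gives 3 negative, 1 zero pivots.
Hence Q is negative semidefinite.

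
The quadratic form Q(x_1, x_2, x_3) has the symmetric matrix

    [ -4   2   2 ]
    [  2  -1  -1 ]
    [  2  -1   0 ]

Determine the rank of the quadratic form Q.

2

Row-reducing A symmetrically gives the diagonal entries -4, 0, 1.
Counting signs: 1 positive, 1 negative, 1 zero.
The rank is the number of nonzero pivots: 2.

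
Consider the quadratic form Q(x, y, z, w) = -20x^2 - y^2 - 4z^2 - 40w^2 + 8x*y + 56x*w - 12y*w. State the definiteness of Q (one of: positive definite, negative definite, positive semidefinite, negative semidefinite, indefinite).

Write A = [[-20, 4, 0, 28], [4, -1, 0, -6], [0, 0, -4, 0], [28, -6, 0, -40]].
Symmetric row and column elimination reduces A to a congruent diagonal form with pivots -20, -1/5, -4, 0.
Counting signs: 3 negative, 1 zero.
Hence Q is negative semidefinite.

negative semidefinite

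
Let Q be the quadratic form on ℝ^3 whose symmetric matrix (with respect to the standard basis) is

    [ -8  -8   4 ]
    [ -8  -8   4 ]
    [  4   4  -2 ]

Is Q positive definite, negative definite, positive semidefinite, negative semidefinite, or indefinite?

Applying the same elementary operations to the rows and columns of A produces a congruent diagonal matrix with entries -8, 0, 0.
That gives 1 negative, 2 zero pivots.
Hence Q is negative semidefinite.

negative semidefinite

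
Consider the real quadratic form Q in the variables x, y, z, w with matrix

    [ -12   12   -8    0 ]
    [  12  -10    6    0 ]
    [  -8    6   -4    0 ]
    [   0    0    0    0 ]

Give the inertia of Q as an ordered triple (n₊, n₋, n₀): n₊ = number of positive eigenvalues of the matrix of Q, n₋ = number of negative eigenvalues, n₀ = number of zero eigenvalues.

Symmetric row and column elimination reduces A to a congruent diagonal form with pivots -12, 2, -2/3, 0.
So there are 1 positive, 2 negative, 1 zero pivots.

(1, 2, 1)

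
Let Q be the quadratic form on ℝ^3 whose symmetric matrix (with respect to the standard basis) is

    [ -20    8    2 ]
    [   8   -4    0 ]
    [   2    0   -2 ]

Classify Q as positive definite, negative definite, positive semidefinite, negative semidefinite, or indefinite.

negative definite

An LDLᵀ factorisation of A has diagonal entries -20, -4/5, -1.
That gives 3 negative pivots.
Hence Q is negative definite.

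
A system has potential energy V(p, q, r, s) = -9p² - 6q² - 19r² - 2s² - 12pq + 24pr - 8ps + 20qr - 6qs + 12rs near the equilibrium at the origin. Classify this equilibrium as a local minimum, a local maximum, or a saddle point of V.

local maximum

The Hessian at the origin is H = [[-18, -12, 24, -8], [-12, -12, 20, -6], [24, 20, -38, 12], [-8, -6, 12, -4]].
Applying the same elementary operations to the rows and columns of H produces a congruent diagonal matrix with entries -18, -4, -2, -1/9.
So there are 4 negative pivots.
H is negative definite, so the origin is a strict local maximum.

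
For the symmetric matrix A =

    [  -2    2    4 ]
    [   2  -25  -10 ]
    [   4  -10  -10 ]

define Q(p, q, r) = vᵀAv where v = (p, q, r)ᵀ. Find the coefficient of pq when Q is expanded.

The coefficient of pq is A[1,2] + A[2,1] = 2·2 = 4.

4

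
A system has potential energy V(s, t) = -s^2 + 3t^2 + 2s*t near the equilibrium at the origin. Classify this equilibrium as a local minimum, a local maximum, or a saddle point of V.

saddle point

The Hessian at the origin is H = [[-2, 2], [2, 6]].
det H = -2·6 − (2)² = -16 < 0, so H is indefinite.
Therefore the origin is a saddle point.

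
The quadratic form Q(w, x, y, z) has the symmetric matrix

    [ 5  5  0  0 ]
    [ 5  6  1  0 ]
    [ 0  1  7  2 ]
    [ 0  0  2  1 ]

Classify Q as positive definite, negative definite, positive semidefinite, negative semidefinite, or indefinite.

Leading principal minors: Δ_1 = 5, Δ_2 = 5, Δ_3 = 30, Δ_4 = 10.
All leading principal minors are positive, so by Sylvester's criterion Q is positive definite.

positive definite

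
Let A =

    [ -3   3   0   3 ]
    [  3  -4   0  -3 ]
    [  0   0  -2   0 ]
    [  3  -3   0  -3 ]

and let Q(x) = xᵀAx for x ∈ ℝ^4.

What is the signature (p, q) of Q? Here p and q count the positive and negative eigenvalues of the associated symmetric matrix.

Congruent diagonalization of A (simultaneous row and column reduction) yields pivots -3, -1, -2, 0.
Counting signs: 3 negative, 1 zero.

(0, 3)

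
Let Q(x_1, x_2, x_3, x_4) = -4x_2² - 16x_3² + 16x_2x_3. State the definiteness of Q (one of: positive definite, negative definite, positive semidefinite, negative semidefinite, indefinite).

negative semidefinite

The symmetric matrix is A = [[0, 0, 0, 0], [0, -4, 8, 0], [0, 8, -16, 0], [0, 0, 0, 0]].
Row-reducing A symmetrically gives the diagonal entries 0, -4, 0, 0.
So there are 1 negative, 3 zero pivots.
Hence Q is negative semidefinite.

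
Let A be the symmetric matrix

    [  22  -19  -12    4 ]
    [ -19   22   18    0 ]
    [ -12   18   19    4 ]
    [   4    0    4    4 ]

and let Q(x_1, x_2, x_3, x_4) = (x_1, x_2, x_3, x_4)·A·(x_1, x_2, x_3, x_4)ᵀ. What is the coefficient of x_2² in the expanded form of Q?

The coefficient of x_2² is the diagonal entry A[2,2] = 22.

22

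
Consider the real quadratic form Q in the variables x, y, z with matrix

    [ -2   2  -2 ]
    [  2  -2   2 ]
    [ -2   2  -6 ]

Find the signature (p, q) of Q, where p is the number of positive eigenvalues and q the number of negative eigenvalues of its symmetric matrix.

(0, 2)

Row-reducing A symmetrically gives the diagonal entries -2, 0, -4.
That gives 2 negative, 1 zero pivots.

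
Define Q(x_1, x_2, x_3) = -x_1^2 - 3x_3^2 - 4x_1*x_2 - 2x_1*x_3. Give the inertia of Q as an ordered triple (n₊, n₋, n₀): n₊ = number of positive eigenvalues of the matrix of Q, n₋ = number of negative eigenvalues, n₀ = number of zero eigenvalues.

(1, 2, 0)

The symmetric matrix is A = [[-1, -2, -1], [-2, 0, 0], [-1, 0, -3]].
Row-reducing A symmetrically gives the diagonal entries -1, 4, -3.
So there are 1 positive, 2 negative pivots.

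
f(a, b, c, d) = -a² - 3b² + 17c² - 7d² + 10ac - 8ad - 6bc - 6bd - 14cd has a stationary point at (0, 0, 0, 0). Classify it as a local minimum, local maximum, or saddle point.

saddle point

The Hessian at the origin is H = [[-2, 0, 10, -8], [0, -6, -6, -6], [10, -6, 34, -14], [-8, -6, -14, -14]].
Symmetric row and column elimination reduces H to a congruent diagonal form with pivots -2, -6, 90, -8/5.
That gives 1 positive, 3 negative pivots.
H is indefinite, so the origin is a saddle point.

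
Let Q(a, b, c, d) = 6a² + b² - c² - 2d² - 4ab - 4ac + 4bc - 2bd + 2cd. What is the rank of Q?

4

The associated matrix is A = [[6, -2, -2, 0], [-2, 1, 2, -1], [-2, 2, -1, 1], [0, -1, 1, -2]].
Symmetric row and column elimination reduces A to a congruent diagonal form with pivots 6, 1/3, -7, -10/7.
Counting signs: 2 positive, 2 negative.
The rank is the number of nonzero pivots: 4.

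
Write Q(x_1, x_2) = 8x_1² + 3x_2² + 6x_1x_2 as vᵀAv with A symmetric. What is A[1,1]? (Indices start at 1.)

8

The coefficient of x_1² in Q is 8, and that is exactly A[1,1].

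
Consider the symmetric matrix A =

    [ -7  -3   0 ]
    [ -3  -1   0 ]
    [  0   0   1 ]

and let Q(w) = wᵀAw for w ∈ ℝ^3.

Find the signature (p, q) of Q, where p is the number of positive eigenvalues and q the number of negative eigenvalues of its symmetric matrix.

Applying the same elementary operations to the rows and columns of A produces a congruent diagonal matrix with entries -7, 2/7, 1.
So there are 2 positive, 1 negative pivots.

(2, 1)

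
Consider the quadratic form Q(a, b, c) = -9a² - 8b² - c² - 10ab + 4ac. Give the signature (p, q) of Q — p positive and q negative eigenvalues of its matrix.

(0, 3)

Write A = [[-9, -5, 2], [-5, -8, 0], [2, 0, -1]].
Congruent diagonalization of A (simultaneous row and column reduction) yields pivots -9, -47/9, -15/47.
Counting signs: 3 negative.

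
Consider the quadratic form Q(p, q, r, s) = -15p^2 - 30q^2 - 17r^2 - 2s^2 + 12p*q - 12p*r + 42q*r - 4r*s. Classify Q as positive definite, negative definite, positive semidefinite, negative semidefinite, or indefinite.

The symmetric matrix of Q is A = [[-15, 6, -6, 0], [6, -30, 21, 0], [-6, 21, -17, -2], [0, 0, -2, -2]].
Leading principal minors: Δ_1 = -15, Δ_2 = 414, Δ_3 = -855, Δ_4 = 54.
The signs alternate starting with Δ_1 < 0, so by Sylvester's criterion Q is negative definite.

negative definite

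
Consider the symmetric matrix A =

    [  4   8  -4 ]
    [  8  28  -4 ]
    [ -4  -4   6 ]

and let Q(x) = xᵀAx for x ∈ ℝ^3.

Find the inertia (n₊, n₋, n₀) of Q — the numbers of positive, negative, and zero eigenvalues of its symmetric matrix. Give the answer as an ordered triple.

Applying the same elementary operations to the rows and columns of A produces a congruent diagonal matrix with entries 4, 12, 2/3.
So there are 3 positive pivots.

(3, 0, 0)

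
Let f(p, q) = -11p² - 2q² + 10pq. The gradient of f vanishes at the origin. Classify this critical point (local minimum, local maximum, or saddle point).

The Hessian at the origin is H = [[-22, 10], [10, -4]].
det H = -22·-4 − (10)² = -12 < 0, so H is indefinite.
Therefore the origin is a saddle point.

saddle point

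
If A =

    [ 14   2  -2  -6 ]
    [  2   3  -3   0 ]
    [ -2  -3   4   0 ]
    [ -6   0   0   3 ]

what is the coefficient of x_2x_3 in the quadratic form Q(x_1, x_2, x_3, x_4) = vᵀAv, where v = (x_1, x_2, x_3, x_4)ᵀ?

-6

The coefficient of x_2x_3 is A[2,3] + A[3,2] = 2·(-3) = -6.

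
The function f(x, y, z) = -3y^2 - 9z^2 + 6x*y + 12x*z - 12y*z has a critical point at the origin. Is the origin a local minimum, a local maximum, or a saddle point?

saddle point

The Hessian at the origin is H = [[0, 6, 12], [6, -6, -12], [12, -12, -18]].
H is indefinite, so the origin is a saddle point.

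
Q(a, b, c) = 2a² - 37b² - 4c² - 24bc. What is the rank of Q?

The symmetric matrix is A = [[2, 0, 0], [0, -37, -12], [0, -12, -4]].
Applying the same elementary operations to the rows and columns of A produces a congruent diagonal matrix with entries 2, -37, -4/37.
Counting signs: 1 positive, 2 negative.
The rank is the number of nonzero pivots: 3.

3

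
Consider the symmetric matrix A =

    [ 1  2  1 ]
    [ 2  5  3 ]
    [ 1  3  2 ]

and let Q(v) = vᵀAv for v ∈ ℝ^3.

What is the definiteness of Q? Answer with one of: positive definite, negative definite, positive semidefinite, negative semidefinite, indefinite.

positive semidefinite

Row-reducing A symmetrically gives the diagonal entries 1, 1, 0.
Counting signs: 2 positive, 1 zero.
Hence Q is positive semidefinite.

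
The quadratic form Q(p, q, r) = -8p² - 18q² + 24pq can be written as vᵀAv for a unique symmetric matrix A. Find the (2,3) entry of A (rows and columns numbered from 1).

0

The coefficient of q·r in Q is 0. For a symmetric A this equals A[2,3] + A[3,2] = 2·A[2,3].
So A[2,3] = 0/2 = 0.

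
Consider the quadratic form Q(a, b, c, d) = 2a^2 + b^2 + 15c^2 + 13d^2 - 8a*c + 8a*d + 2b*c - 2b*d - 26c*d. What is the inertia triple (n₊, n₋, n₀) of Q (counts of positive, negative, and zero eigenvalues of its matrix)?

(4, 0, 0)

The associated matrix is A = [[2, 0, -4, 4], [0, 1, 1, -1], [-4, 1, 15, -13], [4, -1, -13, 13]].
An LDLᵀ factorisation of A has diagonal entries 2, 1, 6, 4/3.
Counting signs: 4 positive.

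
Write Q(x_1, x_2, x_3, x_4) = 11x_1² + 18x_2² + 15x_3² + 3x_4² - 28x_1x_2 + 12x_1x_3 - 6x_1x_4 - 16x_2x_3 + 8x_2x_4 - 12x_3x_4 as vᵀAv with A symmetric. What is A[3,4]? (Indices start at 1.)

-6

The coefficient of x_3·x_4 in Q is -12. For a symmetric A this equals A[3,4] + A[4,3] = 2·A[3,4].
So A[3,4] = -12/2 = -6.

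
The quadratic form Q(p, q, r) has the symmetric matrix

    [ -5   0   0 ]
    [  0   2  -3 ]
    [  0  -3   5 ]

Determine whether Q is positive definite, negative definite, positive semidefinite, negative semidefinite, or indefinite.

indefinite

Applying the same elementary operations to the rows and columns of A produces a congruent diagonal matrix with entries -5, 2, 1/2.
So there are 2 positive, 1 negative pivots.
Hence Q is indefinite.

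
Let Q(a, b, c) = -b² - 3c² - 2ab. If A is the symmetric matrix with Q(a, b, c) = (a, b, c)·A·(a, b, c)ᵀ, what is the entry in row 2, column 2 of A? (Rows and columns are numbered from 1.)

-1

The coefficient of b² in Q is -1, and that is exactly A[2,2].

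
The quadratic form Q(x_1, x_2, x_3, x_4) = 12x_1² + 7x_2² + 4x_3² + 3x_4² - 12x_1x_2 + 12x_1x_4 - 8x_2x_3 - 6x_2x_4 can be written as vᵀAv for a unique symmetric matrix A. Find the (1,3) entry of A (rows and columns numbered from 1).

The coefficient of x_1·x_3 in Q is 0. For a symmetric A this equals A[1,3] + A[3,1] = 2·A[1,3].
So A[1,3] = 0/2 = 0.

0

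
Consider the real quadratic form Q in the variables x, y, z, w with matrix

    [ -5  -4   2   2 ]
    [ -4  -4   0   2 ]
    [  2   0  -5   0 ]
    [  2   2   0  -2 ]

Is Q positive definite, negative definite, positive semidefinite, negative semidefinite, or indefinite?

An LDLᵀ factorisation of A has diagonal entries -5, -4/5, -1, -1.
So there are 4 negative pivots.
Hence Q is negative definite.

negative definite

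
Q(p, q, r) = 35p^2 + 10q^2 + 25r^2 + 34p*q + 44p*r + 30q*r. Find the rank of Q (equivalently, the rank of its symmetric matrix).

The associated matrix is A = [[35, 17, 22], [17, 10, 15], [22, 15, 25]].
Symmetric row and column elimination reduces A to a congruent diagonal form with pivots 35, 61/35, 30/61.
Counting signs: 3 positive.
The rank is the number of nonzero pivots: 3.

3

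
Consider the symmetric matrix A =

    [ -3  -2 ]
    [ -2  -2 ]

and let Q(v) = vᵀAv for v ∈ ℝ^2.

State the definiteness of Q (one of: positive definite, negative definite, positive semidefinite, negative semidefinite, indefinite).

negative definite

Applying the same elementary operations to the rows and columns of A produces a congruent diagonal matrix with entries -3, -2/3.
So there are 2 negative pivots.
Hence Q is negative definite.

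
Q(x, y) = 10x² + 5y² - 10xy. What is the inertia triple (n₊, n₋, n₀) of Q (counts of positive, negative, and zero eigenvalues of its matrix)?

(2, 0, 0)

The associated matrix is A = [[10, -5], [-5, 5]].
An LDLᵀ factorisation of A has diagonal entries 10, 5/2.
Counting signs: 2 positive.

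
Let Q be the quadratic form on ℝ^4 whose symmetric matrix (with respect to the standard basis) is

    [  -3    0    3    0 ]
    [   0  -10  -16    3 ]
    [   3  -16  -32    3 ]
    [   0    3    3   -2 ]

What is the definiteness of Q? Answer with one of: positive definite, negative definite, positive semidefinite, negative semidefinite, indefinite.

Leading principal minors: Δ_1 = -3, Δ_2 = 30, Δ_3 = -102, Δ_4 = 15.
The signs alternate starting with Δ_1 < 0, so by Sylvester's criterion Q is negative definite.

negative definite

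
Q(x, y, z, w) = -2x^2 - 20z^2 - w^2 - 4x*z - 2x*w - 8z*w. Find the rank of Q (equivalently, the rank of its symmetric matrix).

2

The associated matrix is A = [[-2, 0, -2, -1], [0, 0, 0, 0], [-2, 0, -20, -4], [-1, 0, -4, -1]].
Row-reducing A symmetrically gives the diagonal entries -2, 0, -18, 0.
So there are 2 negative, 2 zero pivots.
The rank is the number of nonzero pivots: 2.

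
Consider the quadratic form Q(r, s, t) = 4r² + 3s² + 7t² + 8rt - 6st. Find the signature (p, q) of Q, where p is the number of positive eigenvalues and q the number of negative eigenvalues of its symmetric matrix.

(2, 0)

Write A = [[4, 0, 4], [0, 3, -3], [4, -3, 7]].
Symmetric row and column elimination reduces A to a congruent diagonal form with pivots 4, 3, 0.
That gives 2 positive, 1 zero pivots.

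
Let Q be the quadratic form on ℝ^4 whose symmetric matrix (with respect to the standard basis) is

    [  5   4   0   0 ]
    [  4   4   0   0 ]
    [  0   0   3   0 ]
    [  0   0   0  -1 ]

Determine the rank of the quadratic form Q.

4

Congruent diagonalization of A (simultaneous row and column reduction) yields pivots 5, 4/5, 3, -1.
Counting signs: 3 positive, 1 negative.
The rank is the number of nonzero pivots: 4.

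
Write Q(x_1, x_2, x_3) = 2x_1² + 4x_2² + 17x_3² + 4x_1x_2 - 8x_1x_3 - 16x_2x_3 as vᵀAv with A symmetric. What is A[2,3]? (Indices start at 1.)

-8

The coefficient of x_2·x_3 in Q is -16. For a symmetric A this equals A[2,3] + A[3,2] = 2·A[2,3].
So A[2,3] = -16/2 = -8.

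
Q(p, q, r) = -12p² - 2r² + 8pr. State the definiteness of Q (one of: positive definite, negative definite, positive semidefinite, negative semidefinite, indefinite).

The associated matrix is A = [[-12, 0, 4], [0, 0, 0], [4, 0, -2]].
Congruent diagonalization of A (simultaneous row and column reduction) yields pivots -12, 0, -2/3.
So there are 2 negative, 1 zero pivots.
Hence Q is negative semidefinite.

negative semidefinite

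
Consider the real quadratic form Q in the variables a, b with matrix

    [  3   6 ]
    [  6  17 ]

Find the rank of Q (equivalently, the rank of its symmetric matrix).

2

Congruent diagonalization of A (simultaneous row and column reduction) yields pivots 3, 5.
So there are 2 positive pivots.
The rank is the number of nonzero pivots: 2.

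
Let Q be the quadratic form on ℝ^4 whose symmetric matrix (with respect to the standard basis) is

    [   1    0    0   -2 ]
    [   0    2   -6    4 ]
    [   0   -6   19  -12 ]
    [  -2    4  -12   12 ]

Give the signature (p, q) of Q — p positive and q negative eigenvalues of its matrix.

Symmetric row and column elimination reduces A to a congruent diagonal form with pivots 1, 2, 1, 0.
So there are 3 positive, 1 zero pivots.

(3, 0)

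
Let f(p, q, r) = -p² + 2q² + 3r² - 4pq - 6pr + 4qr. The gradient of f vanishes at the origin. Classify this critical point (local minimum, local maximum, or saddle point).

saddle point

The Hessian at the origin is H = [[-2, -4, -6], [-4, 4, 4], [-6, 4, 6]].
Applying the same elementary operations to the rows and columns of H produces a congruent diagonal matrix with entries -2, 12, 8/3.
That gives 2 positive, 1 negative pivots.
H is indefinite, so the origin is a saddle point.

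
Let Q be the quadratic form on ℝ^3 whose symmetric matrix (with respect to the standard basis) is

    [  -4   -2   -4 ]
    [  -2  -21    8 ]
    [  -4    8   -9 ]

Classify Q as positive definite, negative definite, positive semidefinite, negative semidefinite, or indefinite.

Symmetric row and column elimination reduces A to a congruent diagonal form with pivots -4, -20, 0.
Counting signs: 2 negative, 1 zero.
Hence Q is negative semidefinite.

negative semidefinite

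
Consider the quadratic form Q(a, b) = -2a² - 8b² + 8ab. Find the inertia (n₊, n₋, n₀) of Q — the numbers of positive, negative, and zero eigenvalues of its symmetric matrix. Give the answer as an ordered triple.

Write A = [[-2, 4], [4, -8]].
Applying the same elementary operations to the rows and columns of A produces a congruent diagonal matrix with entries -2, 0.
Counting signs: 1 negative, 1 zero.

(0, 1, 1)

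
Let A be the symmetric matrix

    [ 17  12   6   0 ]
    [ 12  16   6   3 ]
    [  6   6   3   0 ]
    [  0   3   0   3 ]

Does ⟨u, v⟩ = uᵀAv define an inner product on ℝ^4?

Leading principal minors: Δ_1 = 17, Δ_2 = 128, Δ_3 = 60, Δ_4 = 45.
All leading principal minors are positive, so by Sylvester's criterion Q is positive definite.
⟨·,·⟩ is an inner product exactly when A is positive definite.

yes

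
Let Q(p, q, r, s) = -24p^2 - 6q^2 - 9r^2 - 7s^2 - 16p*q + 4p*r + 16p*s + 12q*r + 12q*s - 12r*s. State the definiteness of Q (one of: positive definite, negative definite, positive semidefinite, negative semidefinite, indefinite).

The symmetric matrix of Q is A = [[-24, -8, 2, 8], [-8, -6, 6, 6], [2, 6, -9, -6], [8, 6, -6, -7]].
Leading principal minors: Δ_1 = -24, Δ_2 = 80, Δ_3 = -24, Δ_4 = 24.
The signs alternate starting with Δ_1 < 0, so by Sylvester's criterion Q is negative definite.

negative definite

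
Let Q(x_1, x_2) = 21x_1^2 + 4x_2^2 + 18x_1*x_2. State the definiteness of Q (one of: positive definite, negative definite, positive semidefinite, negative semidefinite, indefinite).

Write A = [[21, 9], [9, 4]].
Applying the same elementary operations to the rows and columns of A produces a congruent diagonal matrix with entries 21, 1/7.
So there are 2 positive pivots.
Hence Q is positive definite.

positive definite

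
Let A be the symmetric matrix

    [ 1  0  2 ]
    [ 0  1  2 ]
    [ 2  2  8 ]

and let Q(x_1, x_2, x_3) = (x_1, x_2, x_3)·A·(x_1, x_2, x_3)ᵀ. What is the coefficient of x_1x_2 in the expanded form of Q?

0

The coefficient of x_1x_2 is A[1,2] + A[2,1] = 2·0 = 0.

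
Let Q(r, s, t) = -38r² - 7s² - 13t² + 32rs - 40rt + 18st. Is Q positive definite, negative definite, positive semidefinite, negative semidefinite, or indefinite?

negative definite

The symmetric matrix is A = [[-38, 16, -20], [16, -7, 9], [-20, 9, -13]].
An LDLᵀ factorisation of A has diagonal entries -38, -5/19, -6/5.
So there are 3 negative pivots.
Hence Q is negative definite.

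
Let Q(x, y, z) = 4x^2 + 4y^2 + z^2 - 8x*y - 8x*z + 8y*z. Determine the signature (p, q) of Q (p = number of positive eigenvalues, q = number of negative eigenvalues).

(1, 1)

The associated matrix is A = [[4, -4, -4], [-4, 4, 4], [-4, 4, 1]].
Congruent diagonalization of A (simultaneous row and column reduction) yields pivots 4, 0, -3.
That gives 1 positive, 1 negative, 1 zero pivots.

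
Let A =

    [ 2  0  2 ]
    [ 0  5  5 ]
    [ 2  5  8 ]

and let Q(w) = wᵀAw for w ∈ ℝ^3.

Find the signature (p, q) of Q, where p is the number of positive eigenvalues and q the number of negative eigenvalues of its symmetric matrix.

An LDLᵀ factorisation of A has diagonal entries 2, 5, 1.
So there are 3 positive pivots.

(3, 0)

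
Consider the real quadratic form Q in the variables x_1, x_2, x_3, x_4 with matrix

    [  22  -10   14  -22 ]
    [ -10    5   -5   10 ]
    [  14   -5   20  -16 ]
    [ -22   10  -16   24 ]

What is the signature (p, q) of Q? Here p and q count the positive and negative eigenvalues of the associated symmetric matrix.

(4, 0)

Row-reducing A symmetrically gives the diagonal entries 22, 5/11, 7, 10/7.
Counting signs: 4 positive.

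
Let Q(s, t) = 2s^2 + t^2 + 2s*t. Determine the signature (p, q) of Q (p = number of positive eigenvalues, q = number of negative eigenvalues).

(2, 0)

The associated matrix is A = [[2, 1], [1, 1]].
Row-reducing A symmetrically gives the diagonal entries 2, 1/2.
That gives 2 positive pivots.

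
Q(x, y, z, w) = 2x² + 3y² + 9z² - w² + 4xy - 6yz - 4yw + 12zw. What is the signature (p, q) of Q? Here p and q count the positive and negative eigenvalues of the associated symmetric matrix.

Write A = [[2, 2, 0, 0], [2, 3, -3, -2], [0, -3, 9, 6], [0, -2, 6, -1]].
Applying the same elementary operations to the rows and columns of A produces a congruent diagonal matrix with entries 2, 1, 0, -5.
Counting signs: 2 positive, 1 negative, 1 zero.

(2, 1)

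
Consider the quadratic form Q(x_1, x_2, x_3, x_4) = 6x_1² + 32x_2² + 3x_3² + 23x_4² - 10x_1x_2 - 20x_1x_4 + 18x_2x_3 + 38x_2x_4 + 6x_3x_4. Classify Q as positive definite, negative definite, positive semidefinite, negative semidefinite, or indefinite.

positive semidefinite

The associated matrix is A = [[6, -5, 0, -10], [-5, 32, 9, 19], [0, 9, 3, 3], [-10, 19, 3, 23]].
Congruent diagonalization of A (simultaneous row and column reduction) yields pivots 6, 167/6, 15/167, 0.
So there are 3 positive, 1 zero pivots.
Hence Q is positive semidefinite.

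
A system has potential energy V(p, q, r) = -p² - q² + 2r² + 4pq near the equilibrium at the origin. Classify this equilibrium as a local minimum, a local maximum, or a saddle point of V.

The Hessian at the origin is H = [[-2, 4, 0], [4, -2, 0], [0, 0, 4]].
Applying the same elementary operations to the rows and columns of H produces a congruent diagonal matrix with entries -2, 6, 4.
Counting signs: 2 positive, 1 negative.
H is indefinite, so the origin is a saddle point.

saddle point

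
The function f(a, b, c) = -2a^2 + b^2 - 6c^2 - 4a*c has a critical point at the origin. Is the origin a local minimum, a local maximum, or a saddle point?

saddle point

The Hessian at the origin is H = [[-4, 0, -4], [0, 2, 0], [-4, 0, -12]].
An LDLᵀ factorisation of H has diagonal entries -4, 2, -8.
That gives 1 positive, 2 negative pivots.
H is indefinite, so the origin is a saddle point.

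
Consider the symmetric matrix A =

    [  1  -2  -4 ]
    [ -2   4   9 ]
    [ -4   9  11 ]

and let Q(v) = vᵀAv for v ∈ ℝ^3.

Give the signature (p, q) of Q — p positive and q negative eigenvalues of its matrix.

By Sylvester's law of inertia any congruent diagonalization of A has 2 positive, 1 negative and 0 zero entries.

(2, 1)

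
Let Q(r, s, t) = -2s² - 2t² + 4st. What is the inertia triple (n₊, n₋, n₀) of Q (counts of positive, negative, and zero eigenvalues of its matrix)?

The symmetric matrix is A = [[0, 0, 0], [0, -2, 2], [0, 2, -2]].
Applying the same elementary operations to the rows and columns of A produces a congruent diagonal matrix with entries 0, -2, 0.
That gives 1 negative, 2 zero pivots.

(0, 1, 2)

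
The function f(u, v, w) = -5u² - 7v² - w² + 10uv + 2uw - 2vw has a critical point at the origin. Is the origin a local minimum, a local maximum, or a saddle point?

local maximum

The Hessian at the origin is H = [[-10, 10, 2], [10, -14, -2], [2, -2, -2]].
Congruent diagonalization of H (simultaneous row and column reduction) yields pivots -10, -4, -8/5.
So there are 3 negative pivots.
H is negative definite, so the origin is a strict local maximum.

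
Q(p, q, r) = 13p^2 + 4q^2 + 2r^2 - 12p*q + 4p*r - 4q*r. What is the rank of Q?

3

The associated matrix is A = [[13, -6, 2], [-6, 4, -2], [2, -2, 2]].
Applying the same elementary operations to the rows and columns of A produces a congruent diagonal matrix with entries 13, 16/13, 3/4.
That gives 3 positive pivots.
The rank is the number of nonzero pivots: 3.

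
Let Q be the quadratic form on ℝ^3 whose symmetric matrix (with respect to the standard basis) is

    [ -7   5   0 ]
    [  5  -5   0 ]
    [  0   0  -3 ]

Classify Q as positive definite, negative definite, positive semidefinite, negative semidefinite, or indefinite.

negative definite

Congruent diagonalization of A (simultaneous row and column reduction) yields pivots -7, -10/7, -3.
So there are 3 negative pivots.
Hence Q is negative definite.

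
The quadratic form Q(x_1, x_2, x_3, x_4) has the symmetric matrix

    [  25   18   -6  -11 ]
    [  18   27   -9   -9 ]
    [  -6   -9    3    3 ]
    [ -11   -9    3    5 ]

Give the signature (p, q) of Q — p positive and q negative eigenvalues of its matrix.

Applying the same elementary operations to the rows and columns of A produces a congruent diagonal matrix with entries 25, 351/25, 0, 1/13.
That gives 3 positive, 1 zero pivots.

(3, 0)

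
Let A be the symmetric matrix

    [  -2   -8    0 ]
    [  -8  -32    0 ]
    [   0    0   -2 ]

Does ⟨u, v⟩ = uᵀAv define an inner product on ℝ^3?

Applying the same elementary operations to the rows and columns of A produces a congruent diagonal matrix with entries -2, 0, -2.
Counting signs: 2 negative, 1 zero.
Hence Q is negative semidefinite.
⟨·,·⟩ is an inner product exactly when A is positive definite.

no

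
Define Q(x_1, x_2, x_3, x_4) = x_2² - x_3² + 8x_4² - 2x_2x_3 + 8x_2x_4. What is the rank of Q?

2

Write A = [[0, 0, 0, 0], [0, 1, -1, 4], [0, -1, -1, 0], [0, 4, 0, 8]].
Congruent diagonalization of A (simultaneous row and column reduction) yields pivots 0, 1, -2, 0.
Counting signs: 1 positive, 1 negative, 2 zero.
The rank is the number of nonzero pivots: 2.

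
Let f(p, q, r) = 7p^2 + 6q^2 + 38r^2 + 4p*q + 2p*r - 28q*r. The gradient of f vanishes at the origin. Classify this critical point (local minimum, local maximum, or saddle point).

local minimum

The Hessian at the origin is H = [[14, 4, 2], [4, 12, -28], [2, -28, 76]].
Symmetric row and column elimination reduces H to a congruent diagonal form with pivots 14, 76/7, 10/19.
That gives 3 positive pivots.
H is positive definite, so the origin is a strict local minimum.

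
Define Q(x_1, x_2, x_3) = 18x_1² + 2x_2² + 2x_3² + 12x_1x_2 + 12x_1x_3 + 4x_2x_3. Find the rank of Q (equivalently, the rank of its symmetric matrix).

Write A = [[18, 6, 6], [6, 2, 2], [6, 2, 2]].
Row-reducing A symmetrically gives the diagonal entries 18, 0, 0.
So there are 1 positive, 2 zero pivots.
The rank is the number of nonzero pivots: 1.

1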